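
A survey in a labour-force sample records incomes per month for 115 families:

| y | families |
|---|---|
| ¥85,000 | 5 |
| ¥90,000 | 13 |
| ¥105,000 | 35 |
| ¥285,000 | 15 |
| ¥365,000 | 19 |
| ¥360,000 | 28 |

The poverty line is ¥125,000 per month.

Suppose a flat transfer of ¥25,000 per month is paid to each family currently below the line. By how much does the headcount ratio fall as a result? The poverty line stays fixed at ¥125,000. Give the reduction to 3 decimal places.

0.304

Before: below the line — 5×¥85,000, 13×¥90,000, 35×¥105,000; headcount ratio = 0.46087.
After the ¥25,000 transfer: below the line — 5×¥110,000, 13×¥115,000; headcount ratio = 0.15652.
Reduction = 0.46087 − 0.15652 = 0.304.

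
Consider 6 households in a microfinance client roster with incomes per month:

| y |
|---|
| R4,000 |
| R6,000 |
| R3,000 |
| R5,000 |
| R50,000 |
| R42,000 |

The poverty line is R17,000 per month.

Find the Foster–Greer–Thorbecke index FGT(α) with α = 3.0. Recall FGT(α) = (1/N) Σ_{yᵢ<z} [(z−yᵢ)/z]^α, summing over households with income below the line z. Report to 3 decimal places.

0.271

Poor units: R3,000, R4,000, R5,000, R6,000 (q = 4 of N = 6).
Relative gaps: (17000−3000)/17000 = 0.8235; (17000−4000)/17000 = 0.7647; (17000−5000)/17000 = 0.7059; (17000−6000)/17000 = 0.6471.
Raised to α = 3.0: 0.55852; 0.44718; 0.35172; 0.27091.
Sum = 1.628333; FGT(3.0) = 1.628333 / 6 = 0.271.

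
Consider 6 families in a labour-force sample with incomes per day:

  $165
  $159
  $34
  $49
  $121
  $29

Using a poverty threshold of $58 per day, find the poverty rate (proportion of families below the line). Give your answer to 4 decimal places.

3 of the 6 families have income below $58.
H = 3/6 = 0.5000.

0.5000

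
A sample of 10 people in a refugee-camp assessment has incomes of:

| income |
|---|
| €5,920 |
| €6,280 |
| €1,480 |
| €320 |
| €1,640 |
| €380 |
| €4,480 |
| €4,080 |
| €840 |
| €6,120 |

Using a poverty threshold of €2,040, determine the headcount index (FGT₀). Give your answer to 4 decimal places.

0.5000

5 of the 10 people have income below €2,040.
H = 5/10 = 0.5000.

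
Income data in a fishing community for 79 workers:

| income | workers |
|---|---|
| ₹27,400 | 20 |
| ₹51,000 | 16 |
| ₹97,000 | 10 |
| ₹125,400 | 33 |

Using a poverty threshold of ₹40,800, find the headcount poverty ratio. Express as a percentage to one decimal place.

25.3%

20 of the 79 workers have income below ₹40,800.
H = 20/79 = 25.3%.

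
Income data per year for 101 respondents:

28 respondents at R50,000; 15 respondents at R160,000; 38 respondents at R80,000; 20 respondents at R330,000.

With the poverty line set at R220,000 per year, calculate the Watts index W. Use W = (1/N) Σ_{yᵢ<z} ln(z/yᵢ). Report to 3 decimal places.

Below z: 28×R50,000, 38×R80,000, 15×R160,000 (q = 81 of N = 101).
Log shortfalls: ln(220000/50000) = 1.4816 (×28); ln(220000/80000) = 1.0116 (×38); ln(220000/160000) = 0.3185 (×15).
W = 84.702568 / 101 = 0.839.

0.839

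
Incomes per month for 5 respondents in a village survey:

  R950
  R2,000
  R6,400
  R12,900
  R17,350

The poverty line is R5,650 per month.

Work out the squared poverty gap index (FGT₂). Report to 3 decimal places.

Below z: R950, R2,000 (q = 2 of N = 5).
Gap ratios (z−y)/z: (5650−950)/5650 = 0.8319; (5650−2000)/5650 = 0.6460.
Squared: 0.6920; 0.4173.
Sum = 1.109327; P₂ = 1.109327 / 5 = 0.222.

0.222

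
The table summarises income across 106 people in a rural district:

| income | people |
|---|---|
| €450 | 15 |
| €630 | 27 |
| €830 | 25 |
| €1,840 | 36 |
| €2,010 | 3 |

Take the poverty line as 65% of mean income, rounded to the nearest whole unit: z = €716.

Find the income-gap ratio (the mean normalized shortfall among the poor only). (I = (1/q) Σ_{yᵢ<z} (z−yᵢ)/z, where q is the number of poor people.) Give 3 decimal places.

0.210

Below the line: 15×€450, 27×€630 (q = 42 of N = 106).
Shortfall ratios (z−y)/z: 0.3715 (×15), 0.1201 (×27); sum = 8.815642.
The income-gap ratio divides by q (the poor only): 8.815642 / 42 = 0.210.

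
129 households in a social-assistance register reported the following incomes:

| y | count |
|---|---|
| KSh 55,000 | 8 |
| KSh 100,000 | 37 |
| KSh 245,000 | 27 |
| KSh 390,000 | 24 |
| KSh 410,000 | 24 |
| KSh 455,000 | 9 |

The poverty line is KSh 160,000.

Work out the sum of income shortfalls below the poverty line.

KSh 3,060,000

Below the line: 8×KSh 55,000, 37×KSh 100,000 (q = 45 of N = 129).
Individual gaps: 8×(160000−55000) = 840000; 37×(160000−100000) = 2220000.
Aggregate gap = KSh 3,060,000.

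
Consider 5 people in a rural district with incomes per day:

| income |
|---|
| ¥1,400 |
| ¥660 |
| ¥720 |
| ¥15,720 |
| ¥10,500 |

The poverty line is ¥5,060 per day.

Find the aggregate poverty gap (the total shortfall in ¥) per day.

Poor units: ¥660, ¥720, ¥1,400 (q = 3 of N = 5).
Individual gaps: 5060−660 = 4400; 5060−720 = 4340; 5060−1400 = 3660.
Aggregate gap = ¥12,400.

¥12,400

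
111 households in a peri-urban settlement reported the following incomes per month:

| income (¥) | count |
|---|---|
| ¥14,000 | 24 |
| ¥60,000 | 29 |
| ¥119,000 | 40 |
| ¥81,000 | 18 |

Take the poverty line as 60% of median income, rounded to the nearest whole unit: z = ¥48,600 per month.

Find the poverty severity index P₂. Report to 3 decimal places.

Incomes under z: 24×¥14,000 (q = 24 of N = 111).
Normalized shortfalls: (48600−14000)/48600 = 0.7119 (×24).
Squared: 0.5069 (×24).
Sum = 12.164406; P₂ = 12.164406 / 111 = 0.110.

0.110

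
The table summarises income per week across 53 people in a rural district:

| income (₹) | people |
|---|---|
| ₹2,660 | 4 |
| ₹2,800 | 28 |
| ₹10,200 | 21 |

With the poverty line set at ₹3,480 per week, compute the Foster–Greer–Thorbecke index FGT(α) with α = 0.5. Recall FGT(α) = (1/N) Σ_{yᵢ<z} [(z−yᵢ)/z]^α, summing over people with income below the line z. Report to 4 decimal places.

0.2702

Incomes under z: 4×₹2,660, 28×₹2,800 (q = 32 of N = 53).
Relative gaps: (3480−2660)/3480 = 0.2356 (×4); (3480−2800)/3480 = 0.1954 (×28).
Raised to α = 0.5: 0.48542 (×4); 0.44204 (×28).
Sum = 14.318891; FGT(0.5) = 14.318891 / 53 = 0.2702.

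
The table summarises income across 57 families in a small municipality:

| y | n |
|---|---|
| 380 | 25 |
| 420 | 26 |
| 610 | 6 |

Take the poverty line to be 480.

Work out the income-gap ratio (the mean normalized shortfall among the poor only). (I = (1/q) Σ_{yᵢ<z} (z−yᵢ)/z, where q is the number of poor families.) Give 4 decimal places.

Below the line: 25×380, 26×420 (q = 51 of N = 57).
Shortfall ratios (z−y)/z: 0.2083 (×25), 0.1250 (×26); sum = 8.458333.
I averages over the q = 51 poor units only: 8.458333 / 51 = 0.1658.

0.1658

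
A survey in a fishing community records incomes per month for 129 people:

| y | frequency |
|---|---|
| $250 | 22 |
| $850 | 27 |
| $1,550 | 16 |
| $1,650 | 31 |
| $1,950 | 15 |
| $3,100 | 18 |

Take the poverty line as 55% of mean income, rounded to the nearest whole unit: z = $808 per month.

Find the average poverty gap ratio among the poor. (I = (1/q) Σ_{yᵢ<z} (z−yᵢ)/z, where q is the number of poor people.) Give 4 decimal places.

0.6906

Poor units: 22×$250 (q = 22 of N = 129).
Shortfall ratios (z−y)/z: 0.6906 (×22); sum = 15.193069.
The income-gap ratio divides by q (the poor only): 15.193069 / 22 = 0.6906.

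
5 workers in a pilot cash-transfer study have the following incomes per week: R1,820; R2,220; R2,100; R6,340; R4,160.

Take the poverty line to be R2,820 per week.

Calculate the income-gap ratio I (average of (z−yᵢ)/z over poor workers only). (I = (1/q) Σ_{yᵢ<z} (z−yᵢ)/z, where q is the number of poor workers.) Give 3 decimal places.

Incomes under z: R1,820, R2,100, R2,220 (q = 3 of N = 5).
Relative gaps: 0.3546, 0.2553, 0.2128; sum = 0.822695.
The income-gap ratio divides by q (the poor only): 0.822695 / 3 = 0.274.

0.274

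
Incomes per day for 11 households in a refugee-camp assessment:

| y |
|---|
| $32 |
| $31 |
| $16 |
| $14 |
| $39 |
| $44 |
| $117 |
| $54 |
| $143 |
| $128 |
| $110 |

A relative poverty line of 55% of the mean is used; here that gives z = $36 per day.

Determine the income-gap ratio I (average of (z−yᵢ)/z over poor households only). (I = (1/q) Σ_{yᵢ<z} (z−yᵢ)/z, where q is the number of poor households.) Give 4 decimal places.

0.3542

Below z: $14, $16, $31, $32 (q = 4 of N = 11).
Shortfall ratios (z−y)/z: 0.6111, 0.5556, 0.1389, 0.1111; sum = 1.416667.
I averages over the q = 4 poor units only: 1.416667 / 4 = 0.3542.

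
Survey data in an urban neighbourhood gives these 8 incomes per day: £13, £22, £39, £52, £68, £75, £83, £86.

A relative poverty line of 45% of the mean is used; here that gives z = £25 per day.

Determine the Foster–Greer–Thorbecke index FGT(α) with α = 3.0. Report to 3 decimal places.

0.014

Below the line: £13, £22 (q = 2 of N = 8).
Shortfall ratios: (25−13)/25 = 0.4800; (25−22)/25 = 0.1200.
Raised to α = 3.0: 0.11059; 0.00173.
Sum = 0.112320; FGT(3.0) = 0.112320 / 8 = 0.014.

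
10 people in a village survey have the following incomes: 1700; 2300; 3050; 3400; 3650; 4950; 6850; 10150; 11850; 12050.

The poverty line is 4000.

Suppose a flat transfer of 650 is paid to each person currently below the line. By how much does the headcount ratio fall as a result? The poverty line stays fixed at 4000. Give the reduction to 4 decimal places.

0.2000

Before: below the line — 1700, 2300, 3050, 3400, 3650; headcount ratio = 0.500000.
After the 650 transfer: below the line — 2350, 2950, 3700; headcount ratio = 0.300000.
Reduction = 0.500000 − 0.300000 = 0.2000.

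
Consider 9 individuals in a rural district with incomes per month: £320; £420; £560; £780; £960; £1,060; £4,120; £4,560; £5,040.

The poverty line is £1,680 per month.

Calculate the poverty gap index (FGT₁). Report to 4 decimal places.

Incomes under z: £320, £420, £560, £780, £960, £1,060 (q = 6 of N = 9).
Shortfall ratios: (1680−320)/1680 = 0.8095; (1680−420)/1680 = 0.7500; (1680−560)/1680 = 0.6667; (1680−780)/1680 = 0.5357; (1680−960)/1680 = 0.4286; (1680−1060)/1680 = 0.3690.
Σ = 3.559524. Dividing by the full population N = 9 gives P₁ = 0.3955.

0.3955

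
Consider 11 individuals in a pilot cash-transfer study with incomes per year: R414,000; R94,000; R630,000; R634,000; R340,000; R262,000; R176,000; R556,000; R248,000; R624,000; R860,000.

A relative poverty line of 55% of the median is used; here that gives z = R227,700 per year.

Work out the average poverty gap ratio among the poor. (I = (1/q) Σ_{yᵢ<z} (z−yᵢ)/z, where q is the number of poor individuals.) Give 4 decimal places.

0.4071

Below z: R94,000, R176,000 (q = 2 of N = 11).
Shortfall ratios (z−y)/z: 0.5872, 0.2271; sum = 0.814229.
I averages over the q = 2 poor units only: 0.814229 / 2 = 0.4071.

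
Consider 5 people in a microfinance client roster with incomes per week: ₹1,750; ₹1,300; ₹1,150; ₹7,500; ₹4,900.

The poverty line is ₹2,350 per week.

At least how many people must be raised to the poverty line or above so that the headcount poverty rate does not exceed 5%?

Currently q = 3 of N = 5 are below the line (H = 0.600).
A headcount ratio of at most 5% allows at most ⌊0.05 × 5⌋ = 0 poor people.
So at least 3 − 0 = 3 must be lifted.

3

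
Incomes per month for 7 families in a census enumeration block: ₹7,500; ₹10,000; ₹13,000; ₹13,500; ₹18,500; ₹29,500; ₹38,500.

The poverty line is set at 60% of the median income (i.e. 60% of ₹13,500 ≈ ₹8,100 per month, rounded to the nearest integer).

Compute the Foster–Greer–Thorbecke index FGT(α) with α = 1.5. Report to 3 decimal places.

Poor units: ₹7,500 (q = 1 of N = 7).
Gap ratios (z−y)/z: (8100−7500)/8100 = 0.0741.
Raised to α = 1.5: 0.02016.
Sum = 0.020160; FGT(1.5) = 0.020160 / 7 = 0.003.

0.003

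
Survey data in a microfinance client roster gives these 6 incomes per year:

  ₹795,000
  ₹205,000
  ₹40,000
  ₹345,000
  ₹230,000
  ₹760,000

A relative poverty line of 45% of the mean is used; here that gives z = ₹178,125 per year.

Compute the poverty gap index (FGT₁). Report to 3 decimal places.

0.129

Below z: ₹40,000 (q = 1 of N = 6).
Relative gaps: (178125−40000)/178125 = 0.7754.
Sum of shortfalls = 0.775439; P₁ averages over all N: 0.775439 / 6 = 0.129.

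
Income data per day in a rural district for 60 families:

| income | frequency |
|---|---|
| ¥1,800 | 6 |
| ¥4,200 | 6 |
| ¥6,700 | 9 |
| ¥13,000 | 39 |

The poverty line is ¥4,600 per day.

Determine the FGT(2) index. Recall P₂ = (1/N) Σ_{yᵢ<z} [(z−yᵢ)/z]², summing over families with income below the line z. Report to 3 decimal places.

0.038

Below the line: 6×¥1,800, 6×¥4,200 (q = 12 of N = 60).
Gap ratios (z−y)/z: (4600−1800)/4600 = 0.6087 (×6); (4600−4200)/4600 = 0.0870 (×6).
Squared: 0.3705 (×6); 0.0076 (×6).
Sum = 2.268431; P₂ = 2.268431 / 60 = 0.038.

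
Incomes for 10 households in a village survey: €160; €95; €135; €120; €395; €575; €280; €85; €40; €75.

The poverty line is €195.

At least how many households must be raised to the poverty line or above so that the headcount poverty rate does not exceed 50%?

2

Currently q = 7 of N = 10 are below the line (H = 0.700).
A headcount ratio of at most 50% allows at most ⌊0.50 × 10⌋ = 5 poor households.
So at least 7 − 5 = 2 must be lifted.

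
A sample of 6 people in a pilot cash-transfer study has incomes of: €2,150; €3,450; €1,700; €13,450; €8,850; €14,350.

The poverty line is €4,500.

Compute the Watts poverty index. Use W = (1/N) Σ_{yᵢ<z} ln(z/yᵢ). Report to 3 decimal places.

Incomes under z: €1,700, €2,150, €3,450 (q = 3 of N = 6).
Log shortfalls: ln(4500/1700) = 0.9734; ln(4500/2150) = 0.7386; ln(4500/3450) = 0.2657.
W = 1.977762 / 6 = 0.330.

0.330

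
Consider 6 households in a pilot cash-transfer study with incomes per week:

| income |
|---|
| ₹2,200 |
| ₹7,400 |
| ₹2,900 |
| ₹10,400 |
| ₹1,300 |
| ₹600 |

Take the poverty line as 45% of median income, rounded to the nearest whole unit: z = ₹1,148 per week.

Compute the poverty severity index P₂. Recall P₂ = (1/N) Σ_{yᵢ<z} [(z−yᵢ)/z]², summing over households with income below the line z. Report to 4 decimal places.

Poor units: ₹600 (q = 1 of N = 6).
Relative gaps: (1148−600)/1148 = 0.4774.
Squared: 0.2279.
Sum = 0.227865; P₂ = 0.227865 / 6 = 0.0380.

0.0380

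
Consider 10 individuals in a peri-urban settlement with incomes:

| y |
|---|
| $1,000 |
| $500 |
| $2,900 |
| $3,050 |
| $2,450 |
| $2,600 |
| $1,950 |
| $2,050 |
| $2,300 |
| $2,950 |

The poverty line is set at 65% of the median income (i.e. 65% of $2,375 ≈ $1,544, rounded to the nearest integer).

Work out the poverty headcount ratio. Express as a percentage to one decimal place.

20.0%

2 of the 10 individuals have income below $1,544.
H = 2/10 = 20.0%.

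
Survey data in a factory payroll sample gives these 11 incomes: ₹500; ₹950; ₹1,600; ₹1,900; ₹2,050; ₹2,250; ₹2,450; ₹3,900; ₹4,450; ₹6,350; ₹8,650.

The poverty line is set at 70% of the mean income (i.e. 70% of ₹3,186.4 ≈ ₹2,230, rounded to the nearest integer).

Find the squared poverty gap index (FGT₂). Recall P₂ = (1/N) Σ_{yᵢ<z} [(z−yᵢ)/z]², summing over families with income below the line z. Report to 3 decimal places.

0.095

Poor units: ₹500, ₹950, ₹1,600, ₹1,900, ₹2,050 (q = 5 of N = 11).
Shortfall ratios: (2230−500)/2230 = 0.7758; (2230−950)/2230 = 0.5740; (2230−1600)/2230 = 0.2825; (2230−1900)/2230 = 0.1480; (2230−2050)/2230 = 0.0807.
Squared: 0.6018; 0.3295; 0.0798; 0.0219; 0.0065.
Sum = 1.039534; P₂ = 1.039534 / 11 = 0.095.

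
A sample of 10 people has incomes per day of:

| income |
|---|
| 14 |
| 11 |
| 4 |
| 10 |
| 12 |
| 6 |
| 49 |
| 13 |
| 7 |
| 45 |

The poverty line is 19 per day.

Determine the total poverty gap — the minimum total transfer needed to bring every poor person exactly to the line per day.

Below z: 4, 6, 7, 10, 11, 12, 13, 14 (q = 8 of N = 10).
Individual gaps: 19−4 = 15; 19−6 = 13; 19−7 = 12; 19−10 = 9; 19−11 = 8; 19−12 = 7; 19−13 = 6; 19−14 = 5.
Aggregate gap = 75.

75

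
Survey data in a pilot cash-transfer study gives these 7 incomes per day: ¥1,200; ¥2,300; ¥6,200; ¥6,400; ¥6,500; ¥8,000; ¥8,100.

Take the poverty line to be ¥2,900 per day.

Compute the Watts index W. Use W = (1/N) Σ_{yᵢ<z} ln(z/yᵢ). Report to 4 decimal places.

0.1592

Poor units: ¥1,200, ¥2,300 (q = 2 of N = 7).
Log shortfalls: ln(2900/1200) = 0.8824; ln(2900/2300) = 0.2318.
W = 1.114191 / 7 = 0.1592.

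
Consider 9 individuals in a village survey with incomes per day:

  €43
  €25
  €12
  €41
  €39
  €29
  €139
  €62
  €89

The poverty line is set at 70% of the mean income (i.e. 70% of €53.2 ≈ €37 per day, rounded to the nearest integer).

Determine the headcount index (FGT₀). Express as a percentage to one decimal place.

3 of the 9 individuals have income below €37.
H = 3/9 = 33.3%.

33.3%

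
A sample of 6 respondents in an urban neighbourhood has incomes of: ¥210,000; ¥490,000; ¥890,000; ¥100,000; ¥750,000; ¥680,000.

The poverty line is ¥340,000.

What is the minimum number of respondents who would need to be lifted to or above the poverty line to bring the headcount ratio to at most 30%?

Currently q = 2 of N = 6 are below the line (H = 0.333).
A headcount ratio of at most 30% allows at most ⌊0.30 × 6⌋ = 1 poor respondents.
So at least 2 − 1 = 1 must be lifted.

1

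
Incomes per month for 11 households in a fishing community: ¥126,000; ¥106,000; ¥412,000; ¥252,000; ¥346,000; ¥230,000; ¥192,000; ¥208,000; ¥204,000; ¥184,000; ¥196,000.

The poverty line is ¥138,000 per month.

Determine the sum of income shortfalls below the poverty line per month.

¥44,000

Below z: ¥106,000, ¥126,000 (q = 2 of N = 11).
Individual gaps: 138000−106000 = 32000; 138000−126000 = 12000.
Aggregate gap = ¥44,000.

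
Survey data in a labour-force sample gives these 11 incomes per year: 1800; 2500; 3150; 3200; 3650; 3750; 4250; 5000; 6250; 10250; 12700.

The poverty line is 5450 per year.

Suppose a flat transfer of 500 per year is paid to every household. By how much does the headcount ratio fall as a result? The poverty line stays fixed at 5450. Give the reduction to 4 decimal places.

0.0909

Before: below the line — 1800, 2500, 3150, 3200, 3650, 3750, 4250, 5000; headcount ratio = 0.727273.
After the 500 transfer: below the line — 2300, 3000, 3650, 3700, 4150, 4250, 4750; headcount ratio = 0.636364.
Reduction = 0.727273 − 0.636364 = 0.0909.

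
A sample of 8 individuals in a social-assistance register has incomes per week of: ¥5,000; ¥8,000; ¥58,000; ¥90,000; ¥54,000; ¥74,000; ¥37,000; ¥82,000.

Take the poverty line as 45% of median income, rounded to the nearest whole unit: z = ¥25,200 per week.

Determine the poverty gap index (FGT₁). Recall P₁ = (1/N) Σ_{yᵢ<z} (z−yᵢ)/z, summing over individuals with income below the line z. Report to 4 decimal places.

Poor units: ¥5,000, ¥8,000 (q = 2 of N = 8).
Normalized shortfalls: (25200−5000)/25200 = 0.8016; (25200−8000)/25200 = 0.6825.
Sum of shortfalls = 1.484127; P₁ averages over all N: 1.484127 / 8 = 0.1855.

0.1855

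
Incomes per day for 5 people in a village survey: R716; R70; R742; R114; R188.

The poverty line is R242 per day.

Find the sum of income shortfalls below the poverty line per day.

R354

Incomes under z: R70, R114, R188 (q = 3 of N = 5).
Individual gaps: 242−70 = 172; 242−114 = 128; 242−188 = 54.
Aggregate gap = R354.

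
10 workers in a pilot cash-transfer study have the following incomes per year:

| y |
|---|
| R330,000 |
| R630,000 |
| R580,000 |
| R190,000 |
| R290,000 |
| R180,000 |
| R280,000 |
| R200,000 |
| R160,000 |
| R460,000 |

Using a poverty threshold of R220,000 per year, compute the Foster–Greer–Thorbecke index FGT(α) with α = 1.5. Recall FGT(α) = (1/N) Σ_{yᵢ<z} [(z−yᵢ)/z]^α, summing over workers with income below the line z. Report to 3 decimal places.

Incomes under z: R160,000, R180,000, R190,000, R200,000 (q = 4 of N = 10).
Relative gaps: (220000−160000)/220000 = 0.2727; (220000−180000)/220000 = 0.1818; (220000−190000)/220000 = 0.1364; (220000−200000)/220000 = 0.0909.
Raised to α = 1.5: 0.14243; 0.07753; 0.05036; 0.02741.
Sum = 0.297720; FGT(1.5) = 0.297720 / 10 = 0.030.

0.030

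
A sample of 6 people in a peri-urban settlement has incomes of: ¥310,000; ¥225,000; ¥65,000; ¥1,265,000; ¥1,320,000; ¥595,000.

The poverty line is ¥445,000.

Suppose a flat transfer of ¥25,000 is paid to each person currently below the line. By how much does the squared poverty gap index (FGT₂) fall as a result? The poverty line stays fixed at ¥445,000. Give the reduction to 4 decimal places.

Before: below the line — ¥65,000, ¥225,000, ¥310,000; squared poverty gap index (FGT₂) = 0.177608.
After the ¥25,000 transfer: below the line — ¥90,000, ¥250,000, ¥335,000; squared poverty gap index (FGT₂) = 0.148256.
Reduction = 0.177608 − 0.148256 = 0.0294.

0.0294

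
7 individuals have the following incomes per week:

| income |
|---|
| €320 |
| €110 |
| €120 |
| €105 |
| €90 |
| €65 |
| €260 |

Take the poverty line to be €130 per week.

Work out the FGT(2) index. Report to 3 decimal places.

0.059

Below the line: €65, €90, €105, €110, €120 (q = 5 of N = 7).
Shortfall ratios: (130−65)/130 = 0.5000; (130−90)/130 = 0.3077; (130−105)/130 = 0.1923; (130−110)/130 = 0.1538; (130−120)/130 = 0.0769.
Squared: 0.2500; 0.0947; 0.0370; 0.0237; 0.0059.
Sum = 0.411243; P₂ = 0.411243 / 7 = 0.059.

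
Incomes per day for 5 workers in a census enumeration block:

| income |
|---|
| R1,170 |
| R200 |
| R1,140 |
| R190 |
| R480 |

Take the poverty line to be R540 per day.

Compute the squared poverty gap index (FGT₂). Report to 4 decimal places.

Incomes under z: R190, R200, R480 (q = 3 of N = 5).
Shortfall ratios: (540−190)/540 = 0.6481; (540−200)/540 = 0.6296; (540−480)/540 = 0.1111.
Squared: 0.4201; 0.3964; 0.0123.
Sum = 0.828875; P₂ = 0.828875 / 5 = 0.1658.

0.1658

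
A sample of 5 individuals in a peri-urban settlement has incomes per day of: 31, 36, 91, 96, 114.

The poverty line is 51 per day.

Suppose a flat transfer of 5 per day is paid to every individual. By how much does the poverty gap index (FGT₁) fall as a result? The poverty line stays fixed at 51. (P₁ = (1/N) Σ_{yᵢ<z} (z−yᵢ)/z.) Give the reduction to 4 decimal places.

Before: below the line — 31, 36; poverty gap index (FGT₁) = 0.137255.
After the 5 transfer: below the line — 36, 41; poverty gap index (FGT₁) = 0.098039.
Reduction = 0.137255 − 0.098039 = 0.0392.

0.0392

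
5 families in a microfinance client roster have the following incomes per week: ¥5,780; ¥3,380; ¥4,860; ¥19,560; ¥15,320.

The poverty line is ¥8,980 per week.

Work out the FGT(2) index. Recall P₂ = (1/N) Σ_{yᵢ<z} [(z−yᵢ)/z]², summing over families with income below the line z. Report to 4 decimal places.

0.1453

Below z: ¥3,380, ¥4,860, ¥5,780 (q = 3 of N = 5).
Relative gaps: (8980−3380)/8980 = 0.6236; (8980−4860)/8980 = 0.4588; (8980−5780)/8980 = 0.3563.
Squared: 0.3889; 0.2105; 0.1270.
Sum = 0.726365; P₂ = 0.726365 / 5 = 0.1453.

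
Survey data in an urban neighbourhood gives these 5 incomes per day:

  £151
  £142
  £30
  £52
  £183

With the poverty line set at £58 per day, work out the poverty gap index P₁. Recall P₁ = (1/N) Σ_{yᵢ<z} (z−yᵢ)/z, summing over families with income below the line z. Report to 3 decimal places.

Below z: £30, £52 (q = 2 of N = 5).
Shortfall ratios: (58−30)/58 = 0.4828; (58−52)/58 = 0.1034.
Sum of shortfalls = 0.586207; P₁ averages over all N: 0.586207 / 5 = 0.117.

0.117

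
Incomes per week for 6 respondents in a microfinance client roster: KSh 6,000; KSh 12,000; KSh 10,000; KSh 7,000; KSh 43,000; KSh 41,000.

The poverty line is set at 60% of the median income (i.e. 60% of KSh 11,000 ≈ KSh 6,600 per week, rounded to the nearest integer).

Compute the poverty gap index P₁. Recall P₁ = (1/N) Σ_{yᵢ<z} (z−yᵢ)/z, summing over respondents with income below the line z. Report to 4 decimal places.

0.0152

Poor units: KSh 6,000 (q = 1 of N = 6).
Gap ratios (z−y)/z: (6600−6000)/6600 = 0.0909.
Sum of shortfalls = 0.090909; P₁ averages over all N: 0.090909 / 6 = 0.0152.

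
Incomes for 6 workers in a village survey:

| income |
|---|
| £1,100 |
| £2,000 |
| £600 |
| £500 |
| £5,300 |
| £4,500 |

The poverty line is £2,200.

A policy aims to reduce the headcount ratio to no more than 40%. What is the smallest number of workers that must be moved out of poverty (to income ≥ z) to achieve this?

2

Currently q = 4 of N = 6 are below the line (H = 0.667).
A headcount ratio of at most 40% allows at most ⌊0.40 × 6⌋ = 2 poor workers.
So at least 4 − 2 = 2 must be lifted.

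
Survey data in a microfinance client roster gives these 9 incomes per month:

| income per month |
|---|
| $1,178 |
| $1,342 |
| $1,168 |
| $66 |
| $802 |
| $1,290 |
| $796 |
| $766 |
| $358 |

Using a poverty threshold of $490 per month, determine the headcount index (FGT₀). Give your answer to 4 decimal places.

0.2222

2 of the 9 individuals have income below $490.
H = 2/9 = 0.2222.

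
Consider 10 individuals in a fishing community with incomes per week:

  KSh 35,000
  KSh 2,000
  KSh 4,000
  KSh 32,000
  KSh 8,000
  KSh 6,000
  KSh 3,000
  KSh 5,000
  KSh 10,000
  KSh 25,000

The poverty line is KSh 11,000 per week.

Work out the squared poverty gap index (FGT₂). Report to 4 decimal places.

0.2190

Poor units: KSh 2,000, KSh 3,000, KSh 4,000, KSh 5,000, KSh 6,000, KSh 8,000, KSh 10,000 (q = 7 of N = 10).
Gap ratios (z−y)/z: (11000−2000)/11000 = 0.8182; (11000−3000)/11000 = 0.7273; (11000−4000)/11000 = 0.6364; (11000−5000)/11000 = 0.5455; (11000−6000)/11000 = 0.4545; (11000−8000)/11000 = 0.2727; (11000−10000)/11000 = 0.0909.
Squared: 0.6694; 0.5289; 0.4050; 0.2975; 0.2066; 0.0744; 0.0083.
Sum = 2.190083; P₂ = 2.190083 / 10 = 0.2190.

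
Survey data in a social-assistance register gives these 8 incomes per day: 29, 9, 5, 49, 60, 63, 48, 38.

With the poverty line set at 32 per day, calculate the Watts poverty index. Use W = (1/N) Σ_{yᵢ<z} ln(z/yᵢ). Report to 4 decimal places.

0.4029

Below the line: 5, 9, 29 (q = 3 of N = 8).
Log shortfalls: ln(32/5) = 1.8563; ln(32/9) = 1.2685; ln(32/29) = 0.0984.
W = 3.223249 / 8 = 0.4029.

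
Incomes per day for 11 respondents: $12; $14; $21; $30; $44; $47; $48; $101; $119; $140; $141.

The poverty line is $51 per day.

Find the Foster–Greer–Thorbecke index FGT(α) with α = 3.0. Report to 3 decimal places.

Below the line: $12, $14, $21, $30, $44, $47, $48 (q = 7 of N = 11).
Normalized shortfalls: (51−12)/51 = 0.7647; (51−14)/51 = 0.7255; (51−21)/51 = 0.5882; (51−30)/51 = 0.4118; (51−44)/51 = 0.1373; (51−47)/51 = 0.0784; (51−48)/51 = 0.0588.
Raised to α = 3.0: 0.44718; 0.38185; 0.20354; 0.06981; 0.00259; 0.00048; 0.00020.
Sum = 1.105661; FGT(3.0) = 1.105661 / 11 = 0.101.

0.101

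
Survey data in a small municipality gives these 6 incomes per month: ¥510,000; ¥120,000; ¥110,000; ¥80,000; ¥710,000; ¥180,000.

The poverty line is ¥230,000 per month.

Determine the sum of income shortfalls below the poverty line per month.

¥430,000

Incomes under z: ¥80,000, ¥110,000, ¥120,000, ¥180,000 (q = 4 of N = 6).
Individual gaps: 230000−80000 = 150000; 230000−110000 = 120000; 230000−120000 = 110000; 230000−180000 = 50000.
Aggregate gap = ¥430,000.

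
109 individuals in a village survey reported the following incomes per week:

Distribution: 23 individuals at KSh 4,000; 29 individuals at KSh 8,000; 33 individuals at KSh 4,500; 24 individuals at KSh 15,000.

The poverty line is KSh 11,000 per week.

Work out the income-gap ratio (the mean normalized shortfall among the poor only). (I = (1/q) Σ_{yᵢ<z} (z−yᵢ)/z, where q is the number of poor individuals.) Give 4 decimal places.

Poor units: 23×KSh 4,000, 33×KSh 4,500, 29×KSh 8,000 (q = 85 of N = 109).
Relative gaps: 0.6364 (×23), 0.5909 (×33), 0.2727 (×29); sum = 42.045455.
The income-gap ratio divides by q (the poor only): 42.045455 / 85 = 0.4947.

0.4947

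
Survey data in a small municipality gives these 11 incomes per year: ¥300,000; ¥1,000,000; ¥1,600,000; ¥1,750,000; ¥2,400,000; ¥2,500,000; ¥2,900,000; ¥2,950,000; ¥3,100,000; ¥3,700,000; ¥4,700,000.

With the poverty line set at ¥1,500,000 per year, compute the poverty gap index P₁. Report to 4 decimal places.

Incomes under z: ¥300,000, ¥1,000,000 (q = 2 of N = 11).
Relative gaps: (1500000−300000)/1500000 = 0.8000; (1500000−1000000)/1500000 = 0.3333.
Sum of shortfalls = 1.133333; P₁ averages over all N: 1.133333 / 11 = 0.1030.

0.1030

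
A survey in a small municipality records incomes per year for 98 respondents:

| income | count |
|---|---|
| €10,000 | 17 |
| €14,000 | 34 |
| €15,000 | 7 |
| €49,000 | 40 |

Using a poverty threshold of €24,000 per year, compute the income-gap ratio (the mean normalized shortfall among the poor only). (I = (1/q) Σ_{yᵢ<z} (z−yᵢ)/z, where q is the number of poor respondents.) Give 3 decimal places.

Incomes under z: 17×€10,000, 34×€14,000, 7×€15,000 (q = 58 of N = 98).
Relative gaps: 0.5833 (×17), 0.4167 (×34), 0.3750 (×7); sum = 26.708333.
I averages over the q = 58 poor units only: 26.708333 / 58 = 0.460.

0.460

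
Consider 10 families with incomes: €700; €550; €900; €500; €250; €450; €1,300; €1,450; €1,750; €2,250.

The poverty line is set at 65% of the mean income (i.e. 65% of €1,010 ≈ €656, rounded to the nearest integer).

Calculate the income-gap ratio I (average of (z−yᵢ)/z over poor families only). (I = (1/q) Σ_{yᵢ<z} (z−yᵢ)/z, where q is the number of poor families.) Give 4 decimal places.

Below z: €250, €450, €500, €550 (q = 4 of N = 10).
Shortfall ratios (z−y)/z: 0.6189, 0.3140, 0.2378, 0.1616; sum = 1.332317.
I averages over the q = 4 poor units only: 1.332317 / 4 = 0.3331.

0.3331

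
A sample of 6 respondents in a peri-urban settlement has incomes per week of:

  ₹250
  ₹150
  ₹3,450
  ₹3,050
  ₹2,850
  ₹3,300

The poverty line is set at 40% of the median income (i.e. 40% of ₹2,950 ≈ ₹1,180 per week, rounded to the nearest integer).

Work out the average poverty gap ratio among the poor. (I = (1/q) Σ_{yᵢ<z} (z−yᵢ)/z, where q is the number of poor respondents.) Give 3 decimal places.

0.831

Incomes under z: ₹150, ₹250 (q = 2 of N = 6).
Shortfall ratios (z−y)/z: 0.8729, 0.7881; sum = 1.661017.
I averages over the q = 2 poor units only: 1.661017 / 2 = 0.831.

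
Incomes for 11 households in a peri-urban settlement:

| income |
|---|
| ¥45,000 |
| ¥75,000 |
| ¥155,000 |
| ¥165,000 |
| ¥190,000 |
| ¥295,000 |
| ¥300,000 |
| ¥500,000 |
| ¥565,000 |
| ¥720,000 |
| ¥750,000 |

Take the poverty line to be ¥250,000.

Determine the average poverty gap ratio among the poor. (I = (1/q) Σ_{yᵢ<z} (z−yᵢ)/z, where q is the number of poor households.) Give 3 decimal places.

Below the line: ¥45,000, ¥75,000, ¥155,000, ¥165,000, ¥190,000 (q = 5 of N = 11).
Shortfall ratios (z−y)/z: 0.8200, 0.7000, 0.3800, 0.3400, 0.2400; sum = 2.480000.
I averages over the q = 5 poor units only: 2.480000 / 5 = 0.496.

0.496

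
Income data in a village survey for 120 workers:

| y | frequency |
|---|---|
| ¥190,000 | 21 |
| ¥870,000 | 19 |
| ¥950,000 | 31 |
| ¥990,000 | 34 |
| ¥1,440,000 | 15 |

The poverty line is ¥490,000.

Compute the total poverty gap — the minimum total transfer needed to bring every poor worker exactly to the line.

¥6,300,000

Incomes under z: 21×¥190,000 (q = 21 of N = 120).
Individual gaps: 21×(490000−190000) = 6300000.
Aggregate gap = ¥6,300,000.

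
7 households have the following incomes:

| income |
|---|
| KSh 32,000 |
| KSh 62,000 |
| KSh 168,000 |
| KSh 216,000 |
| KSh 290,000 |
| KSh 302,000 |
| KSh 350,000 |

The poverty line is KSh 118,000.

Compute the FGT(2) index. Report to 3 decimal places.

0.108

Poor units: KSh 32,000, KSh 62,000 (q = 2 of N = 7).
Shortfall ratios: (118000−32000)/118000 = 0.7288; (118000−62000)/118000 = 0.4746.
Squared: 0.5312; 0.2252.
Sum = 0.756392; P₂ = 0.756392 / 7 = 0.108.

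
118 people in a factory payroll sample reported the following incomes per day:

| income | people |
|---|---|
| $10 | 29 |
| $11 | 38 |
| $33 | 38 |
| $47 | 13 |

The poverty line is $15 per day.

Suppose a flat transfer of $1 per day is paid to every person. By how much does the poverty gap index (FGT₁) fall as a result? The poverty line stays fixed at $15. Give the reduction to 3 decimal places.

Before: below the line — 29×$10, 38×$11; poverty gap index (FGT₁) = 0.16780.
After the $1 transfer: below the line — 29×$11, 38×$12; poverty gap index (FGT₁) = 0.12994.
Reduction = 0.16780 − 0.12994 = 0.038.

0.038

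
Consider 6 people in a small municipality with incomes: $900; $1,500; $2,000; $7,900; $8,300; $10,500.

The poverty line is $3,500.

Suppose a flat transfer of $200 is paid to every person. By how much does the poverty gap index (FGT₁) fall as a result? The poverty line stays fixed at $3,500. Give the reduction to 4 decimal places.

Before: below the line — $900, $1,500, $2,000; poverty gap index (FGT₁) = 0.290476.
After the $200 transfer: below the line — $1,100, $1,700, $2,200; poverty gap index (FGT₁) = 0.261905.
Reduction = 0.290476 − 0.261905 = 0.0286.

0.0286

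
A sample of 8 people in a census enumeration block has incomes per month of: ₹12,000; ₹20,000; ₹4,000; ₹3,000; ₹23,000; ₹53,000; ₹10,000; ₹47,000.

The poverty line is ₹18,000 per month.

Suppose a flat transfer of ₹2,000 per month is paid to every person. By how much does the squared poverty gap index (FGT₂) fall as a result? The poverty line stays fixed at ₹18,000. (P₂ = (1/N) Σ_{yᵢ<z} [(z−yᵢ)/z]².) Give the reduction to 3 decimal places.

0.060

Before: below the line — ₹3,000, ₹4,000, ₹10,000, ₹12,000; squared poverty gap index (FGT₂) = 0.20100.
After the ₹2,000 transfer: below the line — ₹5,000, ₹6,000, ₹12,000, ₹14,000; squared poverty gap index (FGT₂) = 0.14082.
Reduction = 0.20100 − 0.14082 = 0.060.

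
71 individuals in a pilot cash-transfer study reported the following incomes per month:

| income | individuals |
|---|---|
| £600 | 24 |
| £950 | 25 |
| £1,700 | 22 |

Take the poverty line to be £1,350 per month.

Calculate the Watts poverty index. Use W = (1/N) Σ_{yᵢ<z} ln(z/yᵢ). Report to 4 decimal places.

Poor units: 24×£600, 25×£950 (q = 49 of N = 71).
Log shortfalls: ln(1350/600) = 0.8109 (×24); ln(1350/950) = 0.3514 (×25).
W = 28.247272 / 71 = 0.3978.

0.3978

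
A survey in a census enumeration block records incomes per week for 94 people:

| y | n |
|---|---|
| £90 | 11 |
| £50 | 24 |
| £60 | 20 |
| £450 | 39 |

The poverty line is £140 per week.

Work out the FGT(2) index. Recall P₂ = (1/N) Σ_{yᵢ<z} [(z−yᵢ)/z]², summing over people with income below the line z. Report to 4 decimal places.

0.1899

Below z: 24×£50, 20×£60, 11×£90 (q = 55 of N = 94).
Relative gaps: (140−50)/140 = 0.6429 (×24); (140−60)/140 = 0.5714 (×20); (140−90)/140 = 0.3571 (×11).
Squared: 0.4133 (×24); 0.3265 (×20); 0.1276 (×11).
Sum = 17.852041; P₂ = 17.852041 / 94 = 0.1899.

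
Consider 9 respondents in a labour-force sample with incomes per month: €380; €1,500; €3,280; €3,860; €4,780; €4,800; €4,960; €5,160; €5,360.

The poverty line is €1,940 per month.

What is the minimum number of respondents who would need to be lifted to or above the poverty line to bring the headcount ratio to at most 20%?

1

2 of the 9 respondents are poor, so H = 2/9 = 0.222.
A headcount ratio of at most 20% allows at most ⌊0.20 × 9⌋ = 1 poor respondents.
So at least 2 − 1 = 1 must be lifted.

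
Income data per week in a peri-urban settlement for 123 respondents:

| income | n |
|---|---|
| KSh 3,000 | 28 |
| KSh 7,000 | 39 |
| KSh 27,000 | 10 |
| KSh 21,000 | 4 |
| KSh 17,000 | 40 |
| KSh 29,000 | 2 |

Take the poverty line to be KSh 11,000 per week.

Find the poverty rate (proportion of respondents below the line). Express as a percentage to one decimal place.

54.5%

67 of the 123 respondents have income below KSh 11,000.
H = 67/123 = 54.5%.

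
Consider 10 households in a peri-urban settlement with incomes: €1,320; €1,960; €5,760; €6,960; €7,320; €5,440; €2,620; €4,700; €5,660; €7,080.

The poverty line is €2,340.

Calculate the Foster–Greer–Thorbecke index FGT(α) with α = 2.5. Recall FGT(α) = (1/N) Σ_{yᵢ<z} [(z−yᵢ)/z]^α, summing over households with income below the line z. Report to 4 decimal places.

Below z: €1,320, €1,960 (q = 2 of N = 10).
Gap ratios (z−y)/z: (2340−1320)/2340 = 0.4359; (2340−1960)/2340 = 0.1624.
Raised to α = 2.5: 0.12545; 0.01063.
Sum = 0.136074; FGT(2.5) = 0.136074 / 10 = 0.0136.

0.0136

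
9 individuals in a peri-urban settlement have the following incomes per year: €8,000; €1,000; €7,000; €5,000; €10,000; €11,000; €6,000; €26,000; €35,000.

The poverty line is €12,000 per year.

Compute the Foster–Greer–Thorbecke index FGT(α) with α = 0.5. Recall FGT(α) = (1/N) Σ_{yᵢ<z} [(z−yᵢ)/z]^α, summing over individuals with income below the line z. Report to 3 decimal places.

0.483

Incomes under z: €1,000, €5,000, €6,000, €7,000, €8,000, €10,000, €11,000 (q = 7 of N = 9).
Normalized shortfalls: (12000−1000)/12000 = 0.9167; (12000−5000)/12000 = 0.5833; (12000−6000)/12000 = 0.5000; (12000−7000)/12000 = 0.4167; (12000−8000)/12000 = 0.3333; (12000−10000)/12000 = 0.1667; (12000−11000)/12000 = 0.0833.
Raised to α = 0.5: 0.95743; 0.76376; 0.70711; 0.64550; 0.57735; 0.40825; 0.28868.
Sum = 4.348067; FGT(0.5) = 4.348067 / 9 = 0.483.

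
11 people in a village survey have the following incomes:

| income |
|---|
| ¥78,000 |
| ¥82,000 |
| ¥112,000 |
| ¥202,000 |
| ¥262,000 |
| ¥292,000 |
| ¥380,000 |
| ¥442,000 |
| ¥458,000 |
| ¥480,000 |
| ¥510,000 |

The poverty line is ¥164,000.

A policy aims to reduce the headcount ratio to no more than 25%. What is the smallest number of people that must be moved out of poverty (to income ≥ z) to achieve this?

Currently q = 3 of N = 11 are below the line (H = 0.273).
A headcount ratio of at most 25% allows at most ⌊0.25 × 11⌋ = 2 poor people.
So at least 3 − 2 = 1 must be lifted.

1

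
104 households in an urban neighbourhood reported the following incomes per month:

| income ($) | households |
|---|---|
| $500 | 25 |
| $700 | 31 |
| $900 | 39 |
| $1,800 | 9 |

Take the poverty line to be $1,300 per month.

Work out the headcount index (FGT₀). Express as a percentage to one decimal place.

95 of the 104 households have income below $1,300.
H = 95/104 = 91.3%.

91.3%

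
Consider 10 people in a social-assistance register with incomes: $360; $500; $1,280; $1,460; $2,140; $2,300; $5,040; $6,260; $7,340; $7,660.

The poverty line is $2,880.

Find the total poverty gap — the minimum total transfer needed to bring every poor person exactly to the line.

$9,240

Below z: $360, $500, $1,280, $1,460, $2,140, $2,300 (q = 6 of N = 10).
Individual gaps: 2880−360 = 2520; 2880−500 = 2380; 2880−1280 = 1600; 2880−1460 = 1420; 2880−2140 = 740; 2880−2300 = 580.
Aggregate gap = $9,240.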